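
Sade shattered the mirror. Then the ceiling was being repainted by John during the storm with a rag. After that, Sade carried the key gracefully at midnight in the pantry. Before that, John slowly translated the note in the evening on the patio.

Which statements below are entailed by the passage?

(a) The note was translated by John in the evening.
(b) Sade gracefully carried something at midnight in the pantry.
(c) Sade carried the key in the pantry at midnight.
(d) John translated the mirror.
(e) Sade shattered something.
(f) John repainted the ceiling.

(a) Entailed — this follows by dropping conjuncts from the translating event's description.
(b) Entailed — generalizing the patient leaves a sub-description the original still satisfies.
(c) Entailed — every conjunct here is already in the original carrying event.
(d) Not entailed — John translated the note, not the mirror; the mirror belongs to the shattering event.
(e) Entailed — this follows by dropping conjuncts from the shattering event's description.
(f) Not entailed — 'was repainting' is progressive on an accomplishment; it does not entail the completed 'repainted'.

(a), (b), (c), (e)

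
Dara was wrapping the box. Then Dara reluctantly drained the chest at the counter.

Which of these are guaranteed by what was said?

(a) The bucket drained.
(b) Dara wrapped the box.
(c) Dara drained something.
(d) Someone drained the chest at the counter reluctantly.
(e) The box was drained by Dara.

(c), (d)

(a) Not entailed — the chest is what drained, not the bucket.
(b) Not entailed — 'was wrapping' is progressive on an accomplishment; it does not entail the completed 'wrapped'.
(c) Entailed — the original entails any weakening of itself; this just drops 'reluctantly', 'at the counter' and generalizes the patient.
(d) Entailed — this follows by dropping conjuncts from the draining event's description.
(e) Not entailed — Dara drained the chest, not the box; the box belongs to the wrapping event.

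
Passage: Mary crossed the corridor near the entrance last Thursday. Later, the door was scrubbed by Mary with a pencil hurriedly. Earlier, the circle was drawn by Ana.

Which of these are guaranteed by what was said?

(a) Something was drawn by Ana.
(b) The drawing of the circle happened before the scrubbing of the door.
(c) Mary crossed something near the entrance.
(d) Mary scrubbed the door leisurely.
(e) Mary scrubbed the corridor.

(a) Entailed — the original entails any weakening of itself; this just generalizes the patient.
(b) Entailed — the narrative places the drawing before the scrubbing.
(c) Entailed — dropping 'last Thursday' and generalizing the patient leaves a sub-description the original still satisfies.
(d) Not entailed — 'leisurely' adds a manner not in (and inconsistent with) the original.
(e) Not entailed — Mary scrubbed the door, not the corridor; the corridor belongs to the crossing event.

(a), (b), (c)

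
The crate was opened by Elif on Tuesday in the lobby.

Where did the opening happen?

in the lobby

'in the lobby' marks the location of the opening event.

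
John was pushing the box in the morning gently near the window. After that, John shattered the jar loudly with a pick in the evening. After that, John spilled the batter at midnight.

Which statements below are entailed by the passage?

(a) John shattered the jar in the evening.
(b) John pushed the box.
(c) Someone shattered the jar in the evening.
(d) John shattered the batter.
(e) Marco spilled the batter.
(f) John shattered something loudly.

(a), (b), (c), (f)

(a) Entailed — dropping 'with a pick', 'loudly' leaves a sub-description the original still satisfies.
(b) Entailed — 'push' is an activity; 'was pushing' entails that some pushing happened, so 'pushed' holds.
(c) Entailed — this follows by dropping conjuncts from the shattering event's description.
(d) Not entailed — John shattered the jar, not the batter; the batter belongs to the spilling event.
(e) Not entailed — the passage has John spilling the batter, not Marco.
(f) Entailed — dropping 'with a pick', 'in the evening' and generalizing the patient leaves a sub-description the original still satisfies.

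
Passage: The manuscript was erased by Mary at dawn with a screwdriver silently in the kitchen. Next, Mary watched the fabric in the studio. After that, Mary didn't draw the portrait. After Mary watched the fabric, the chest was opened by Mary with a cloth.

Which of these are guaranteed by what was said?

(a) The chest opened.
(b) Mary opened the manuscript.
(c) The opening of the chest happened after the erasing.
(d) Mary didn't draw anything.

(a), (c)

(a) Entailed — 'Mary opened the chest' is causative; it entails the inchoative 'the chest opened'.
(b) Not entailed — Mary opened the chest, not the manuscript; the manuscript belongs to the erasing event.
(c) Entailed — the narrative places the erasing before the opening.
(d) Not entailed — the original only denies this specific event; Mary may have drawn something else.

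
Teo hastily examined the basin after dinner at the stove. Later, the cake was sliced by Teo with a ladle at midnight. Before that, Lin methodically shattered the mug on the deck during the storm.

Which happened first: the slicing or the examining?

The connectives place the examining before the slicing.

the examining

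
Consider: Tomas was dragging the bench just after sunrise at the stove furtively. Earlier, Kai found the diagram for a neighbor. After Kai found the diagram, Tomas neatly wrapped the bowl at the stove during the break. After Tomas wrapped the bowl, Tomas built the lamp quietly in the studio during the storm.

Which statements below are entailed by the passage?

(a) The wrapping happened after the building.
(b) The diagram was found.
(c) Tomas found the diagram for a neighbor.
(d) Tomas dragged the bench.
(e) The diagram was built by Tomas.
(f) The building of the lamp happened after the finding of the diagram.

(a) Not entailed — the narrative places the wrapping before the building, not after.
(b) Entailed — every conjunct here is already in the original finding event.
(c) Not entailed — the passage has Kai finding the diagram, not Tomas.
(d) Entailed — 'drag' is an activity; 'was dragging' entails that some dragging happened, so 'dragged' holds.
(e) Not entailed — Tomas built the lamp, not the diagram; the diagram belongs to the finding event.
(f) Entailed — the narrative places the finding before the building.

(b), (d), (f)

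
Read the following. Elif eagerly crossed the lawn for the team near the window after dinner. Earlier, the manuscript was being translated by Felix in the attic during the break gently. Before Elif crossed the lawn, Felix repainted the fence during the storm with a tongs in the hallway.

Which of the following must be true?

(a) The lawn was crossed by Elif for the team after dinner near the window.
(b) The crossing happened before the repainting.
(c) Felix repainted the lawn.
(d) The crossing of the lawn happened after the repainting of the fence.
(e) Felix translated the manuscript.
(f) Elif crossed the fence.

(a), (d)

(a) Entailed — this follows by dropping conjuncts from the crossing event's description.
(b) Not entailed — the narrative places the repainting before the crossing, not after.
(c) Not entailed — Felix repainted the fence, not the lawn; the lawn belongs to the crossing event.
(d) Entailed — the narrative places the repainting before the crossing.
(e) Not entailed — 'was translating' is progressive on an accomplishment; it does not entail the completed 'translated'.
(f) Not entailed — Elif crossed the lawn, not the fence; the fence belongs to the repainting event.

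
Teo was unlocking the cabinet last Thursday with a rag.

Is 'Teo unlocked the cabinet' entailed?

no

'was unlocking' is progressive; for an accomplishment like 'unlock the cabinet', it doesn't entail completion.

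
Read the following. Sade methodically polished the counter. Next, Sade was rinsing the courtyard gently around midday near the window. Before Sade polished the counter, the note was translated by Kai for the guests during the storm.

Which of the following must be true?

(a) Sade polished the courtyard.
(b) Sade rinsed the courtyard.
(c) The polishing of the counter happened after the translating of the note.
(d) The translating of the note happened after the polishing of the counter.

(a) Not entailed — Sade polished the counter, not the courtyard; the courtyard belongs to the rinsing event.
(b) Entailed — 'rinse' is an activity; 'was rinsing' entails that some rinsing happened, so 'rinsed' holds.
(c) Entailed — the narrative places the translating before the polishing.
(d) Not entailed — the narrative places the translating before the polishing, not after.

(b), (c)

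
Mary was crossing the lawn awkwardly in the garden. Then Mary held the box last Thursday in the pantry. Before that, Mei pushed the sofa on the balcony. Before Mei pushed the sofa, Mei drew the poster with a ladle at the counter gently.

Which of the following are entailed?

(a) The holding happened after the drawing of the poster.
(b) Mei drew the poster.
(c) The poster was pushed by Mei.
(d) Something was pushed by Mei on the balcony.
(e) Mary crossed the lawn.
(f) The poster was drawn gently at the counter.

(a) Entailed — the narrative places the drawing before the holding.
(b) Entailed — dropping 'with a ladle', 'at the counter', 'gently' leaves a sub-description the original still satisfies.
(c) Not entailed — Mei pushed the sofa, not the poster; the poster belongs to the drawing event.
(d) Entailed — the original entails any weakening of itself; this just generalizes the patient.
(e) Not entailed — 'was crossing' is progressive on an accomplishment; it does not entail the completed 'crossed'.
(f) Entailed — this follows by dropping conjuncts from the drawing event's description.

(a), (b), (d), (f)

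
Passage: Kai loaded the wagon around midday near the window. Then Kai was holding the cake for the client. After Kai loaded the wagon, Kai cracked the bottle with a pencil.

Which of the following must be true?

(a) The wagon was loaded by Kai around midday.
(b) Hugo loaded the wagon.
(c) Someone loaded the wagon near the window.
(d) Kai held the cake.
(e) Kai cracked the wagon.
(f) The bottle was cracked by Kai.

(a), (c), (d), (f)

(a) Entailed — dropping 'near the window' leaves a sub-description the original still satisfies.
(b) Not entailed — the passage has Kai loading the wagon, not Hugo.
(c) Entailed — this follows by dropping conjuncts from the loading event's description.
(d) Entailed — 'hold' is an activity; 'was holding' entails that some holding happened, so 'held' holds.
(e) Not entailed — Kai cracked the bottle, not the wagon; the wagon belongs to the loading event.
(f) Entailed — every conjunct here is already in the original cracking event.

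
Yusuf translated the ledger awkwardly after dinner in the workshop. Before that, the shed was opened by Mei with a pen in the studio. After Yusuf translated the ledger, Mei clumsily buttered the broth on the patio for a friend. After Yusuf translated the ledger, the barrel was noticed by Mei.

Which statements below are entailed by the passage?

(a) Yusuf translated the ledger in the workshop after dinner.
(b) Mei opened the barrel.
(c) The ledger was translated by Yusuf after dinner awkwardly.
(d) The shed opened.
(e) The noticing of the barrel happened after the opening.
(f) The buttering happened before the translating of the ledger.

(a), (c), (d), (e)

(a) Entailed — dropping 'awkwardly' leaves a sub-description the original still satisfies.
(b) Not entailed — Mei opened the shed, not the barrel; the barrel belongs to the noticing event.
(c) Entailed — dropping 'in the workshop' leaves a sub-description the original still satisfies.
(d) Entailed — 'Mei opened the shed' is causative; it entails the inchoative 'the shed opened'.
(e) Entailed — the narrative places the opening before the noticing.
(f) Not entailed — the narrative places the translating before the buttering, not after.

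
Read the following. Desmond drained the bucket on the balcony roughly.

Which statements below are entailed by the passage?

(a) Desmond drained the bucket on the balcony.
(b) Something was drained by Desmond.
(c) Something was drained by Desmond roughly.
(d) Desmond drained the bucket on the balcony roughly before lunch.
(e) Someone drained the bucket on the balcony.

(a) Entailed — this follows by dropping conjuncts from the draining event's description.
(b) Entailed — every conjunct here is already in the original draining event.
(c) Entailed — dropping 'on the balcony' and generalizing the patient leaves a sub-description the original still satisfies.
(d) Not entailed — 'before lunch' adds information not in the original event.
(e) Entailed — every conjunct here is already in the original draining event.

(a), (b), (c), (e)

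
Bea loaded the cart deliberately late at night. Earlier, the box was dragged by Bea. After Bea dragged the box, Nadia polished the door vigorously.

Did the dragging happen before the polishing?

yes

The narrative orders the dragging before the polishing.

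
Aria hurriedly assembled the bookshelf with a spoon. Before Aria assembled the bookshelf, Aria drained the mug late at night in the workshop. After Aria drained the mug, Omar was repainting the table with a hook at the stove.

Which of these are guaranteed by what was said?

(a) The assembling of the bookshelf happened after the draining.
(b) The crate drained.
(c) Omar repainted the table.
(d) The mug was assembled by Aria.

(a) Entailed — the narrative places the draining before the assembling.
(b) Not entailed — the mug is what drained, not the crate.
(c) Not entailed — 'was repainting' is progressive on an accomplishment; it does not entail the completed 'repainted'.
(d) Not entailed — Aria assembled the bookshelf, not the mug; the mug belongs to the draining event.

(a)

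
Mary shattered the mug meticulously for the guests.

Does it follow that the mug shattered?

'Mary shattered the mug' is the causative; it entails the inchoative 'the mug shattered'.

yes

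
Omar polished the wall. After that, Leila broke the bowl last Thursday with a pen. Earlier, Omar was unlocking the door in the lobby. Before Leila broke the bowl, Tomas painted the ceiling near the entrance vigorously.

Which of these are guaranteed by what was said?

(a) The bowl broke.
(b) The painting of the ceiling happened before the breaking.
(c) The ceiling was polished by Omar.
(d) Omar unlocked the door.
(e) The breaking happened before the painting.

(a), (b)

(a) Entailed — 'Leila broke the bowl' is causative; it entails the inchoative 'the bowl broke'.
(b) Entailed — the narrative places the painting before the breaking.
(c) Not entailed — Omar polished the wall, not the ceiling; the ceiling belongs to the painting event.
(d) Not entailed — 'was unlocking' is progressive on an accomplishment; it does not entail the completed 'unlocked'.
(e) Not entailed — the narrative places the painting before the breaking, not after.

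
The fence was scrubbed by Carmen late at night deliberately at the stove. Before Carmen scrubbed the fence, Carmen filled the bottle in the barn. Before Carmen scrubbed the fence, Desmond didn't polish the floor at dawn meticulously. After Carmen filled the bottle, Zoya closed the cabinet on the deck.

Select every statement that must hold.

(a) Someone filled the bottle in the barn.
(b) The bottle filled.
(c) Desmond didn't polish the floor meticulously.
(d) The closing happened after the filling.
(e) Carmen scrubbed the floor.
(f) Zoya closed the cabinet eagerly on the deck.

(a) Entailed — this follows by dropping conjuncts from the filling event's description.
(b) Entailed — 'Carmen filled the bottle' is causative; it entails the inchoative 'the bottle filled'.
(c) Not entailed — dropping 'at dawn' under negation is not valid — the original leaves open that Desmond polished the floor some other way.
(d) Entailed — the narrative places the filling before the closing.
(e) Not entailed — Carmen scrubbed the fence, not the floor; the floor belongs to the polishing event.
(f) Not entailed — 'eagerly' adds information not in the original event.

(a), (b), (d)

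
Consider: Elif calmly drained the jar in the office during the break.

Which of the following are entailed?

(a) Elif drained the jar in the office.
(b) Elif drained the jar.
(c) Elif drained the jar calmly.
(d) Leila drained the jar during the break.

(a), (b), (c)

(a) Entailed — every conjunct here is already in the original draining event.
(b) Entailed — the original entails any weakening of itself; this just drops 'in the office', 'calmly', 'during the break'.
(c) Entailed — dropping 'in the office', 'during the break' leaves a sub-description the original still satisfies.
(d) Not entailed — the passage has Elif draining the jar, not Leila.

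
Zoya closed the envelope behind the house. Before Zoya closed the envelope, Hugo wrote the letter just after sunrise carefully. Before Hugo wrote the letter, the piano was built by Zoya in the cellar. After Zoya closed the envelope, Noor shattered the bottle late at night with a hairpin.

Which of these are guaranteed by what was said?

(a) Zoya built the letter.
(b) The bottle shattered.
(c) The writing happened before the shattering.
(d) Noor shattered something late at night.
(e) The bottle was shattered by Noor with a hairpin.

(a) Not entailed — Zoya built the piano, not the letter; the letter belongs to the writing event.
(b) Entailed — 'Noor shattered the bottle' is causative; it entails the inchoative 'the bottle shattered'.
(c) Entailed — the narrative places the writing before the shattering.
(d) Entailed — this follows by dropping conjuncts from the shattering event's description.
(e) Entailed — every conjunct here is already in the original shattering event.

(b), (c), (d), (e)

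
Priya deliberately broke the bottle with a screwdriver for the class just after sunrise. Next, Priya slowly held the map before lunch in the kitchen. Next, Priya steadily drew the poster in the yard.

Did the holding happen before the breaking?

no

The narrative orders the breaking before the holding.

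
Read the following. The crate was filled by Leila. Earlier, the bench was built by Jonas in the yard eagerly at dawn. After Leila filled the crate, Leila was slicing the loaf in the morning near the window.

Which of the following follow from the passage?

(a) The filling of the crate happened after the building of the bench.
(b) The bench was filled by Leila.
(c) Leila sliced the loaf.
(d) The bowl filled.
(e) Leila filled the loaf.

(a)

(a) Entailed — the narrative places the building before the filling.
(b) Not entailed — Leila filled the crate, not the bench; the bench belongs to the building event.
(c) Not entailed — 'was slicing' is progressive on an accomplishment; it does not entail the completed 'sliced'.
(d) Not entailed — the crate is what filled, not the bowl.
(e) Not entailed — Leila filled the crate, not the loaf; the loaf belongs to the slicing event.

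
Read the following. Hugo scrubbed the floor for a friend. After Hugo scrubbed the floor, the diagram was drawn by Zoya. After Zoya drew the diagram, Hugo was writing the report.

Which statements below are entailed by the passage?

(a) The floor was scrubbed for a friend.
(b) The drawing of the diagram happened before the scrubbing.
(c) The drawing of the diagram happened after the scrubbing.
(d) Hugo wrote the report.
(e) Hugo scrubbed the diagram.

(a) Entailed — every conjunct here is already in the original scrubbing event.
(b) Not entailed — the narrative places the scrubbing before the drawing, not after.
(c) Entailed — the narrative places the scrubbing before the drawing.
(d) Not entailed — 'was writing' is progressive on an accomplishment; it does not entail the completed 'wrote'.
(e) Not entailed — Hugo scrubbed the floor, not the diagram; the diagram belongs to the drawing event.

(a), (c)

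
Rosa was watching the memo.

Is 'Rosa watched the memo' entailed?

yes

'watch' is atelic; if Rosa was watching the memo, then Rosa watched the memo (for some time).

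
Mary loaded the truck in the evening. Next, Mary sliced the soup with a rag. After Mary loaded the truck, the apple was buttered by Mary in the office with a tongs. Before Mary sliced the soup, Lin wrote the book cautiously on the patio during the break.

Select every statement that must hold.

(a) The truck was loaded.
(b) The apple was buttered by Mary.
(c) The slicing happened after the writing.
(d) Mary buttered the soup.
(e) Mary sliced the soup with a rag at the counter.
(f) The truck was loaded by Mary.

(a), (b), (c), (f)

(a) Entailed — this follows by dropping conjuncts from the loading event's description.
(b) Entailed — the original entails any weakening of itself; this just drops 'with a tongs', 'in the office'.
(c) Entailed — the narrative places the writing before the slicing.
(d) Not entailed — Mary buttered the apple, not the soup; the soup belongs to the slicing event.
(e) Not entailed — 'at the counter' adds information not in the original event.
(f) Entailed — every conjunct here is already in the original loading event.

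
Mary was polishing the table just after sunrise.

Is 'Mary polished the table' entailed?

yes

'polish' is atelic; if Mary was polishing the table, then Mary polished the table (for some time).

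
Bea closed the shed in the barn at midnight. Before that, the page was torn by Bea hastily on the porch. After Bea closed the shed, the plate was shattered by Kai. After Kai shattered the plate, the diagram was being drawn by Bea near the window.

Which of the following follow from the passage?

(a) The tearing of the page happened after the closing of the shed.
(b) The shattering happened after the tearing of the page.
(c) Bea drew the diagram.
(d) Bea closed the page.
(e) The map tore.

(a) Not entailed — the narrative places the tearing before the closing, not after.
(b) Entailed — the narrative places the tearing before the shattering.
(c) Not entailed — 'was drawing' is progressive on an accomplishment; it does not entail the completed 'drew'.
(d) Not entailed — Bea closed the shed, not the page; the page belongs to the tearing event.
(e) Not entailed — the page is what tore, not the map.

(b)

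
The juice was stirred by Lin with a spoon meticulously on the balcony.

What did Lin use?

a spoon

'with a spoon' marks the instrument of the stirring event.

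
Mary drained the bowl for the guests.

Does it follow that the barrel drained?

no

Nothing is said about any barrel; only the bowl is affected.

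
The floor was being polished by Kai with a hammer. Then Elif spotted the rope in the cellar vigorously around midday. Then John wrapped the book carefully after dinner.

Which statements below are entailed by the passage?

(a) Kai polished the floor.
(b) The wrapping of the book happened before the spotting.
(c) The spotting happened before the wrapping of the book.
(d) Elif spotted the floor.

(a) Entailed — 'polish' is an activity; 'was polishing' entails that some polishing happened, so 'polished' holds.
(b) Not entailed — the narrative places the spotting before the wrapping, not after.
(c) Entailed — the narrative places the spotting before the wrapping.
(d) Not entailed — Elif spotted the rope, not the floor; the floor belongs to the polishing event.

(a), (c)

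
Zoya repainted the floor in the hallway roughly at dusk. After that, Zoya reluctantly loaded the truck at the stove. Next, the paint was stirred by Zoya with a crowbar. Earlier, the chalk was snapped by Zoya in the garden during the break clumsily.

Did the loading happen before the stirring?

yes

The narrative orders the loading before the stirring.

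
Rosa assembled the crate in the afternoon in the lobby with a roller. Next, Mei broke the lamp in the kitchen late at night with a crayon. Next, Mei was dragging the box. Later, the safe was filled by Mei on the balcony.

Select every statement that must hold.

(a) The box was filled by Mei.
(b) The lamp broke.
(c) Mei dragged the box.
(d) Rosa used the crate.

(b), (c)

(a) Not entailed — Mei filled the safe, not the box; the box belongs to the dragging event.
(b) Entailed — 'Mei broke the lamp' is causative; it entails the inchoative 'the lamp broke'.
(c) Entailed — 'drag' is an activity; 'was dragging' entails that some dragging happened, so 'dragged' holds.
(d) Not entailed — the crate is the patient, not an instrument — Rosa used a roller.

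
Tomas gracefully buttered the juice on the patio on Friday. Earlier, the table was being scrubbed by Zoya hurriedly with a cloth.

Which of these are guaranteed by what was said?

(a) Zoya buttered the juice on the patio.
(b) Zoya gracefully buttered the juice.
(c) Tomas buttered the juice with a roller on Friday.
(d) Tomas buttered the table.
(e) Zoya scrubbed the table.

(a) Not entailed — the passage has Tomas buttering the juice, not Zoya.
(b) Not entailed — the passage has Tomas buttering the juice, not Zoya.
(c) Not entailed — 'with a roller' adds information not in the original event.
(d) Not entailed — Tomas buttered the juice, not the table; the table belongs to the scrubbing event.
(e) Entailed — 'scrub' is an activity; 'was scrubbing' entails that some scrubbing happened, so 'scrubbed' holds.

(e)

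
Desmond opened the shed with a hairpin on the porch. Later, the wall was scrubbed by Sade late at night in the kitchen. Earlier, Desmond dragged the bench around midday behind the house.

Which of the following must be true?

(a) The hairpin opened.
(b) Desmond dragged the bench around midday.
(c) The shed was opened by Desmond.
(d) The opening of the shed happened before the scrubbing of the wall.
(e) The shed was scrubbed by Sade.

(a) Not entailed — the shed is what opened, not the hairpin.
(b) Entailed — this follows by dropping conjuncts from the dragging event's description.
(c) Entailed — this follows by dropping conjuncts from the opening event's description.
(d) Entailed — the narrative places the opening before the scrubbing.
(e) Not entailed — Sade scrubbed the wall, not the shed; the shed belongs to the opening event.

(b), (c), (d)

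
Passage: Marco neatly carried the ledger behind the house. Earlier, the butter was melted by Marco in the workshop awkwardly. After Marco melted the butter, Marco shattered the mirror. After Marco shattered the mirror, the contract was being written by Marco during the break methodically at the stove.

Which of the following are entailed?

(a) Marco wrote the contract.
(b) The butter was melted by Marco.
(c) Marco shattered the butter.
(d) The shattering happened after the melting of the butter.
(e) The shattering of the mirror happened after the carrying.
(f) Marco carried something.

(b), (d), (f)

(a) Not entailed — 'was writing' is progressive on an accomplishment; it does not entail the completed 'wrote'.
(b) Entailed — every conjunct here is already in the original melting event.
(c) Not entailed — Marco shattered the mirror, not the butter; the butter belongs to the melting event.
(d) Entailed — the narrative places the melting before the shattering.
(e) Not entailed — the narrative doesn't order the carrying relative to the shattering.
(f) Entailed — dropping 'behind the house', 'neatly' and generalizing the patient leaves a sub-description the original still satisfies.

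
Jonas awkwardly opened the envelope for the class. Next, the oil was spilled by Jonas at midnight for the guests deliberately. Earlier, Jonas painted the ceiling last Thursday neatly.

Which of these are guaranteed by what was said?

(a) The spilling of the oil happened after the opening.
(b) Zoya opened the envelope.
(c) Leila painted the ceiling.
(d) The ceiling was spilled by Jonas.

(a)

(a) Entailed — the narrative places the opening before the spilling.
(b) Not entailed — the passage has Jonas opening the envelope, not Zoya.
(c) Not entailed — the passage has Jonas painting the ceiling, not Leila.
(d) Not entailed — Jonas spilled the oil, not the ceiling; the ceiling belongs to the painting event.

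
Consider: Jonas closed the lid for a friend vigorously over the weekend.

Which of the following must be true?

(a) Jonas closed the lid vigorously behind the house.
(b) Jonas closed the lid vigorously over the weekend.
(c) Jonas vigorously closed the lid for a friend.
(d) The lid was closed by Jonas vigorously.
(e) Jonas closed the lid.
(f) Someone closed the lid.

(a) Not entailed — 'behind the house' adds information not in the original event.
(b) Entailed — this follows by dropping conjuncts from the closing event's description.
(c) Entailed — this follows by dropping conjuncts from the closing event's description.
(d) Entailed — dropping 'over the weekend', 'for a friend' leaves a sub-description the original still satisfies.
(e) Entailed — the original entails any weakening of itself; this just drops 'over the weekend', 'vigorously', 'for a friend'.
(f) Entailed — this follows by dropping conjuncts from the closing event's description.

(b), (c), (d), (e), (f)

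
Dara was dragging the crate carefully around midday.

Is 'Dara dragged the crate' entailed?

'drag' is atelic; if Dara was dragging the crate, then Dara dragged the crate (for some time).

yes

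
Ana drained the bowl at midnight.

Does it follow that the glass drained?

Nothing is said about any glass; only the bowl is affected.

no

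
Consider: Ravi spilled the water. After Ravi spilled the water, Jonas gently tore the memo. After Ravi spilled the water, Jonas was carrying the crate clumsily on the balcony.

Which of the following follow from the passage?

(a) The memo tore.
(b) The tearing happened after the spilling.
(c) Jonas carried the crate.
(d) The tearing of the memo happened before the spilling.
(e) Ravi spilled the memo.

(a), (b), (c)

(a) Entailed — 'Jonas tore the memo' is causative; it entails the inchoative 'the memo tore'.
(b) Entailed — the narrative places the spilling before the tearing.
(c) Entailed — 'carry' is an activity; 'was carrying' entails that some carrying happened, so 'carried' holds.
(d) Not entailed — the narrative places the spilling before the tearing, not after.
(e) Not entailed — Ravi spilled the water, not the memo; the memo belongs to the tearing event.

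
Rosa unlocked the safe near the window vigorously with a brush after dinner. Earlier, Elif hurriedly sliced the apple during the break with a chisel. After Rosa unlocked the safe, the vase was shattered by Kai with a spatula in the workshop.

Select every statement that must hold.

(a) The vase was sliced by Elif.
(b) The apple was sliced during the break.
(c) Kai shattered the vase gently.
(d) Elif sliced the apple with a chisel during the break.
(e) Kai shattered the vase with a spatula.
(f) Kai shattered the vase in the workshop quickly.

(b), (d), (e)

(a) Not entailed — Elif sliced the apple, not the vase; the vase belongs to the shattering event.
(b) Entailed — every conjunct here is already in the original slicing event.
(c) Not entailed — 'gently' adds information not in the original event.
(d) Entailed — dropping 'hurriedly' leaves a sub-description the original still satisfies.
(e) Entailed — dropping 'in the workshop' leaves a sub-description the original still satisfies.
(f) Not entailed — 'quickly' adds information not in the original event.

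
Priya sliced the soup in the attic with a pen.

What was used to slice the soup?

'with a pen' marks the instrument of the slicing event.

a pen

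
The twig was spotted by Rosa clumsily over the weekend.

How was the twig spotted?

clumsily

'clumsily' marks the manner of the spotting event.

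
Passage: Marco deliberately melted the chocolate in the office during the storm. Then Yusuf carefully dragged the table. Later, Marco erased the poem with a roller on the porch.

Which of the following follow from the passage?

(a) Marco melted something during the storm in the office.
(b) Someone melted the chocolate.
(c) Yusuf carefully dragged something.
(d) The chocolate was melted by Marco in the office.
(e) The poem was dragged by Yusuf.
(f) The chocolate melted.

(a), (b), (c), (d), (f)

(a) Entailed — dropping 'deliberately' and generalizing the patient leaves a sub-description the original still satisfies.
(b) Entailed — the original entails any weakening of itself; this just drops 'deliberately', 'in the office', 'during the storm' and generalizes the agent.
(c) Entailed — every conjunct here is already in the original dragging event.
(d) Entailed — this follows by dropping conjuncts from the melting event's description.
(e) Not entailed — Yusuf dragged the table, not the poem; the poem belongs to the erasing event.
(f) Entailed — 'Marco melted the chocolate' is causative; it entails the inchoative 'the chocolate melted'.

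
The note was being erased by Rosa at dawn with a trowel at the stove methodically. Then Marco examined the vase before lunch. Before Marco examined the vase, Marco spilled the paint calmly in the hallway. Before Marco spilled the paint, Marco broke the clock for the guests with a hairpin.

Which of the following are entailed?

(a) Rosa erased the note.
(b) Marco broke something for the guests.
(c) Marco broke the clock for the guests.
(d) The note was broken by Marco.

(b), (c)

(a) Not entailed — 'was erasing' is progressive on an accomplishment; it does not entail the completed 'erased'.
(b) Entailed — the original entails any weakening of itself; this just drops 'with a hairpin' and generalizes the patient.
(c) Entailed — the original entails any weakening of itself; this just drops 'with a hairpin'.
(d) Not entailed — Marco broke the clock, not the note; the note belongs to the erasing event.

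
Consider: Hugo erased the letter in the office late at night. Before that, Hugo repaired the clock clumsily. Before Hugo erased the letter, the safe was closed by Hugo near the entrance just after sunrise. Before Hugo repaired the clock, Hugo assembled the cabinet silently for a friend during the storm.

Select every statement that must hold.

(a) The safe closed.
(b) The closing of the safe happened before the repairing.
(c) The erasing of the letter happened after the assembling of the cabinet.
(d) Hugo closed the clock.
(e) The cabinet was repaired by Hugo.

(a) Entailed — 'Hugo closed the safe' is causative; it entails the inchoative 'the safe closed'.
(b) Not entailed — the narrative doesn't order the closing relative to the repairing.
(c) Entailed — the narrative places the assembling before the erasing.
(d) Not entailed — Hugo closed the safe, not the clock; the clock belongs to the repairing event.
(e) Not entailed — Hugo repaired the clock, not the cabinet; the cabinet belongs to the assembling event.

(a), (c)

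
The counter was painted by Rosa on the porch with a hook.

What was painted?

'the counter' marks the patient of the painting event.

the counter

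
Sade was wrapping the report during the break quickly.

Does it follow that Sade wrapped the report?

'was wrapping' is progressive; for an accomplishment like 'wrap the report', it doesn't entail completion.

no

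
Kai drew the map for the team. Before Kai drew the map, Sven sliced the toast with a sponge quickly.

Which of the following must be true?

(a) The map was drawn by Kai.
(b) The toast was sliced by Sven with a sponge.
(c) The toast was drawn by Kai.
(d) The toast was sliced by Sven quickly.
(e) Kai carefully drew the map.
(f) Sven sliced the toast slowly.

(a) Entailed — the original entails any weakening of itself; this just drops 'for the team'.
(b) Entailed — the original entails any weakening of itself; this just drops 'quickly'.
(c) Not entailed — Kai drew the map, not the toast; the toast belongs to the slicing event.
(d) Entailed — the original entails any weakening of itself; this just drops 'with a sponge'.
(e) Not entailed — 'carefully' adds information not in the original event.
(f) Not entailed — 'slowly' adds a manner not in (and inconsistent with) the original.

(a), (b), (d)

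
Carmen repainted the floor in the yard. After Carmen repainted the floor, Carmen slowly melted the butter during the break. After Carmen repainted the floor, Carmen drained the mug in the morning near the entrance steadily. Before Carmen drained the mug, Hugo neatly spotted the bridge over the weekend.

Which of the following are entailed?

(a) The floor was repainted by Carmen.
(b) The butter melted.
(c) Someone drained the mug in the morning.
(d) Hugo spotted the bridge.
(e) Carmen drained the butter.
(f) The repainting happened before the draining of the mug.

(a), (b), (c), (d), (f)

(a) Entailed — every conjunct here is already in the original repainting event.
(b) Entailed — 'Carmen melted the butter' is causative; it entails the inchoative 'the butter melted'.
(c) Entailed — this follows by dropping conjuncts from the draining event's description.
(d) Entailed — dropping 'over the weekend', 'neatly' leaves a sub-description the original still satisfies.
(e) Not entailed — Carmen drained the mug, not the butter; the butter belongs to the melting event.
(f) Entailed — the narrative places the repainting before the draining.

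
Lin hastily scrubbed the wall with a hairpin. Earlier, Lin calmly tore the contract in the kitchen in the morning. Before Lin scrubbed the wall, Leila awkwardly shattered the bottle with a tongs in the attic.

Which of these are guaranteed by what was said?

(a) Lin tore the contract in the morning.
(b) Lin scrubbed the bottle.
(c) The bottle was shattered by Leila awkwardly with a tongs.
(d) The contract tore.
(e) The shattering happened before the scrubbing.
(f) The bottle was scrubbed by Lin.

(a), (c), (d), (e)

(a) Entailed — every conjunct here is already in the original tearing event.
(b) Not entailed — Lin scrubbed the wall, not the bottle; the bottle belongs to the shattering event.
(c) Entailed — every conjunct here is already in the original shattering event.
(d) Entailed — 'Lin tore the contract' is causative; it entails the inchoative 'the contract tore'.
(e) Entailed — the narrative places the shattering before the scrubbing.
(f) Not entailed — Lin scrubbed the wall, not the bottle; the bottle belongs to the shattering event.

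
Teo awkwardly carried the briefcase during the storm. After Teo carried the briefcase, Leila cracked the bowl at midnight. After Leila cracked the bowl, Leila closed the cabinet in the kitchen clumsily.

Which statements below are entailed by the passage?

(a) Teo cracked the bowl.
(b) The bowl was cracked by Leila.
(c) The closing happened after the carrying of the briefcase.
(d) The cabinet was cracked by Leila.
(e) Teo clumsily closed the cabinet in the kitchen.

(a) Not entailed — the passage has Leila cracking the bowl, not Teo.
(b) Entailed — every conjunct here is already in the original cracking event.
(c) Entailed — the narrative places the carrying before the closing.
(d) Not entailed — Leila cracked the bowl, not the cabinet; the cabinet belongs to the closing event.
(e) Not entailed — the passage has Leila closing the cabinet, not Teo.

(b), (c)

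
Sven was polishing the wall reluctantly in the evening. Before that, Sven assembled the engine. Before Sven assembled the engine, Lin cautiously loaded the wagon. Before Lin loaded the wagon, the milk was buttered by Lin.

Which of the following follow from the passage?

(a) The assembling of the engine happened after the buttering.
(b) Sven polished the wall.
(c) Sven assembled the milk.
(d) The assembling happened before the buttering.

(a) Entailed — the narrative places the buttering before the assembling.
(b) Entailed — 'polish' is an activity; 'was polishing' entails that some polishing happened, so 'polished' holds.
(c) Not entailed — Sven assembled the engine, not the milk; the milk belongs to the buttering event.
(d) Not entailed — the narrative places the buttering before the assembling, not after.

(a), (b)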